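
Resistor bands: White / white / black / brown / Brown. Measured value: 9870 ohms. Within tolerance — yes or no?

yes

White → 9 (first significant figure)
White → 9 (second significant figure)
Black → 0 (third significant figure)
Brown → ×10 multiplier
Brown → ±1% tolerance
990 × 10 = 9900 Ω
Allowed range: 9801 Ω to 9999 Ω.
9870 ohms lies inside that range.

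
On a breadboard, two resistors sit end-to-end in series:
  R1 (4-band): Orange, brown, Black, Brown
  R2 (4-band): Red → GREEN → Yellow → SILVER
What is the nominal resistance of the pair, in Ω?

250031 Ω

R1: orange, brown → 31; black ×1 → 31 Ω.
R2: red, green → 25; yellow ×10^4 → 250000 Ω.
Series: 31 + 250000 = 250031 Ω.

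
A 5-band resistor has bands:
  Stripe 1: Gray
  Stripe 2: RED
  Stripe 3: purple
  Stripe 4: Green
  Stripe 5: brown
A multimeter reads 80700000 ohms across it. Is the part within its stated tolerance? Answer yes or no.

no

Grey → 8 (first significant figure)
Red → 2 (second significant figure)
Violet → 7 (third significant figure)
Green → ×10^5 multiplier
Brown → ±1% tolerance
827 × 100000 = 82700000 Ω
Allowed range: 81873000 Ω to 83527000 Ω.
80700000 ohms lies outside that range.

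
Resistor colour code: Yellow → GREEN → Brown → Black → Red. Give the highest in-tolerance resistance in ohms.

Yellow → 4 (first significant figure)
Green → 5 (second significant figure)
Brown → 1 (third significant figure)
Black → ×1 multiplier
Red → ±2% tolerance
451 × 1 = 451 Ω
Highest = 451 × (1 + 2/100) = 460.02 Ω.

460.02 Ω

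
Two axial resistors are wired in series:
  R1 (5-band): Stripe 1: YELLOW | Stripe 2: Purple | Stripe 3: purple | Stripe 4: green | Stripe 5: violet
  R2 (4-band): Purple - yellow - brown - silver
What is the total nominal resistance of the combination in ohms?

R1: yellow, violet, violet → 477; green ×10^5 → 47700000 Ω.
R2: violet, yellow → 74; brown ×10 → 740 Ω.
Series: 47700000 + 740 = 47700740 Ω.

47700740 Ω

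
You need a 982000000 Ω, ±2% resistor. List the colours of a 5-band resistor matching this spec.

982000000 Ω = 982 × 10^6.
9 → white
8 → grey
2 → red
Multiplier 10^6 → blue.
±2% tolerance → red.

white, grey, red, blue, red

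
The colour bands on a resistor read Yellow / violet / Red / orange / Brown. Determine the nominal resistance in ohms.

Yellow → 4 (first significant figure)
Violet → 7 (second significant figure)
Red → 2 (third significant figure)
Orange → ×10^3 multiplier
472 × 1000 = 472000 Ω

472000 Ω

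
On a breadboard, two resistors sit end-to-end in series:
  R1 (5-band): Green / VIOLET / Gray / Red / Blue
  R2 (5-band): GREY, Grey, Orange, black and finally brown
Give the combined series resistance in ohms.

58683 Ω

R1: green, violet, grey → 578; red ×10^2 → 57800 Ω.
R2: grey, grey, orange → 883; black ×1 → 883 Ω.
Series: 57800 + 883 = 58683 Ω.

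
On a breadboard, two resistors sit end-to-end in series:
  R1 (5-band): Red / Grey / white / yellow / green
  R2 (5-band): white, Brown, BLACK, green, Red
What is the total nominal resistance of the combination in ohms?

R1: red, grey, white → 289; yellow ×10^4 → 2890000 Ω.
R2: white, brown, black → 910; green ×10^5 → 91000000 Ω.
Series: 2890000 + 91000000 = 93890000 Ω.

93890000 Ω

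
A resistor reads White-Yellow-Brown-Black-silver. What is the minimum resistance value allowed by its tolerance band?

White → 9 (first significant figure)
Yellow → 4 (second significant figure)
Brown → 1 (third significant figure)
Black → ×1 multiplier
Silver → ±10% tolerance
941 × 1 = 941 Ω
Minimum = 941 × (1 − 10/100) = 846.9 Ω.

846.9 Ω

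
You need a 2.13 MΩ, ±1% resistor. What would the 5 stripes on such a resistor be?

2130000 Ω = 213 × 10^4.
2 → red
1 → brown
3 → orange
Multiplier 10^4 → yellow.
±1% tolerance → brown.

red, brown, orange, yellow, brown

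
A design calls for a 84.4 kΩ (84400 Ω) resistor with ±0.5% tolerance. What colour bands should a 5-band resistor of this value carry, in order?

grey, yellow, yellow, red, green

84400 Ω = 844 × 10^2.
8 → grey
4 → yellow
4 → yellow
Multiplier 10^2 → red.
±0.5% tolerance → green.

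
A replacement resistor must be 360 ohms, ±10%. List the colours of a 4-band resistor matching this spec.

360 Ω = 36 × 10^1.
3 → orange
6 → blue
Multiplier 10^1 → brown.
±10% tolerance → silver.

orange, blue, brown, silver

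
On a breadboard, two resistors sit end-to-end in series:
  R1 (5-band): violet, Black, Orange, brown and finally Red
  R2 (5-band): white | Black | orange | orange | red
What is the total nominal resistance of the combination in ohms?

910030 Ω

R1: violet, black, orange → 703; brown ×10 → 7030 Ω.
R2: white, black, orange → 903; orange ×10^3 → 903000 Ω.
Series: 7030 + 903000 = 910030 Ω.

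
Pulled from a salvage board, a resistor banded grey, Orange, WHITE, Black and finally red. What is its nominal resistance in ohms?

839 Ω

Grey → 8 (first significant figure)
Orange → 3 (second significant figure)
White → 9 (third significant figure)
Black → ×1 multiplier
839 × 1 = 839 Ω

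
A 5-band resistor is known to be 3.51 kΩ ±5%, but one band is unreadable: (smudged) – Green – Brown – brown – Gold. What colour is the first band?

3510 Ω = 351 × 10^1.
The first band gives digit 3 of the significand, and 3 is orange.

orange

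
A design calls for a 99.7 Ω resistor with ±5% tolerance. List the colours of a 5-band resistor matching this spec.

99.7 Ω = 997 × 10^-1.
9 → white
9 → white
7 → violet
Multiplier 10^-1 → gold.
±5% tolerance → gold.

white, white, violet, gold, gold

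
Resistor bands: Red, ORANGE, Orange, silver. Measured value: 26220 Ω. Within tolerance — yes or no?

Red → 2 (first significant figure)
Orange → 3 (second significant figure)
Orange → ×10^3 multiplier
Silver → ±10% tolerance
23 × 1000 = 23000 Ω
Allowed range: 20700 Ω to 25300 Ω.
26220 Ω lies outside that range.

no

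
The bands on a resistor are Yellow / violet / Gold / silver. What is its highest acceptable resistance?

Yellow → 4 (first significant figure)
Violet → 7 (second significant figure)
Gold → ×0.1 multiplier
Silver → ±10% tolerance
47 × 0.1 = 4.7 Ω
Highest = 4.7 × (1 + 10/100) = 5.17 Ω.

5.17 Ω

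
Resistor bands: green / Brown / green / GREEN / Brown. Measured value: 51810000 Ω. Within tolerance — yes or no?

Green → 5 (first significant figure)
Brown → 1 (second significant figure)
Green → 5 (third significant figure)
Green → ×10^5 multiplier
Brown → ±1% tolerance
515 × 100000 = 51500000 Ω
Allowed range: 50985000 Ω to 52015000 Ω.
51810000 Ω lies inside that range.

yes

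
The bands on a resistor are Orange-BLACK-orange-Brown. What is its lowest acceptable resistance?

Orange → 3 (first significant figure)
Black → 0 (second significant figure)
Orange → ×10^3 multiplier
Brown → ±1% tolerance
30 × 1000 = 30000 Ω
Lowest = 30000 × (1 − 1/100) = 29700 Ω.

29700 Ω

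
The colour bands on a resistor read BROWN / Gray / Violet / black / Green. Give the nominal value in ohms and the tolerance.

Brown → 1 (first significant figure)
Grey → 8 (second significant figure)
Violet → 7 (third significant figure)
Black → ×1 multiplier
Green → ±0.5% tolerance
187 × 1 = 187 Ω

187 Ω ±0.5%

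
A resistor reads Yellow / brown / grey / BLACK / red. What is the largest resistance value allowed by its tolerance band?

Yellow → 4 (first significant figure)
Brown → 1 (second significant figure)
Grey → 8 (third significant figure)
Black → ×1 multiplier
Red → ±2% tolerance
418 × 1 = 418 Ω
Largest = 418 × (1 + 2/100) = 426.36 Ω.

426.36 Ω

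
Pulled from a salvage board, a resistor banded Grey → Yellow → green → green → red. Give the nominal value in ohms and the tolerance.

Grey → 8 (first significant figure)
Yellow → 4 (second significant figure)
Green → 5 (third significant figure)
Green → ×10^5 multiplier
Red → ±2% tolerance
845 × 100000 = 84500000 Ω

84500000 Ω ±2%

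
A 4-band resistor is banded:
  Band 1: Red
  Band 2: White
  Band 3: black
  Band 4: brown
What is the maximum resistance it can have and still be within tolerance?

29.29 Ω

Red → 2 (first significant figure)
White → 9 (second significant figure)
Black → ×1 multiplier
Brown → ±1% tolerance
29 × 1 = 29 Ω
Maximum = 29 × (1 + 1/100) = 29.29 Ω.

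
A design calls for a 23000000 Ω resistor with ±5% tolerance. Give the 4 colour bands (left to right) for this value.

23000000 Ω = 23 × 10^6.
2 → red
3 → orange
Multiplier 10^6 → blue.
±5% tolerance → gold.

red, orange, blue, gold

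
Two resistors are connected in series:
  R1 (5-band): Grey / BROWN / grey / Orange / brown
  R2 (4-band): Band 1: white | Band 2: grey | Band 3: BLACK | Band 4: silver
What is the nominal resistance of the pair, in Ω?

R1: grey, brown, grey → 818; orange ×10^3 → 818000 Ω.
R2: white, grey → 98; black ×1 → 98 Ω.
Series: 818000 + 98 = 818098 Ω.

818098 Ω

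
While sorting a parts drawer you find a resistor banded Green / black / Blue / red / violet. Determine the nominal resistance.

Green → 5 (first significant figure)
Black → 0 (second significant figure)
Blue → 6 (third significant figure)
Red → ×10^2 multiplier
506 × 100 = 50600 Ω

50600 Ω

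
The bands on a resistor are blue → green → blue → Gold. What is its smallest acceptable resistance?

61750000 Ω

Blue → 6 (first significant figure)
Green → 5 (second significant figure)
Blue → ×10^6 multiplier
Gold → ±5% tolerance
65 × 1000000 = 65000000 Ω
Smallest = 65000000 × (1 − 5/100) = 61750000 Ω.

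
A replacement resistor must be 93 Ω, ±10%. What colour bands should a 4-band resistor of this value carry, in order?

white, orange, black, silver

93 Ω = 93 × 10^0.
9 → white
3 → orange
Multiplier 10^0 → black.
±10% tolerance → silver.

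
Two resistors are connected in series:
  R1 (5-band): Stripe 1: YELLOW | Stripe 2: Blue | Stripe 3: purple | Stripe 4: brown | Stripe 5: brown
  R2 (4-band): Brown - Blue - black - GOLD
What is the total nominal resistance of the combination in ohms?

R1: yellow, blue, violet → 467; brown ×10 → 4670 Ω.
R2: brown, blue → 16; black ×1 → 16 Ω.
Series: 4670 + 16 = 4686 Ω.

4686 Ω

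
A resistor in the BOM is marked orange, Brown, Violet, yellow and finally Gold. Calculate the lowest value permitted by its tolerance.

Orange → 3 (first significant figure)
Brown → 1 (second significant figure)
Violet → 7 (third significant figure)
Yellow → ×10^4 multiplier
Gold → ±5% tolerance
317 × 10000 = 3170000 Ω
Lowest = 3170000 × (1 − 5/100) = 3011500 Ω.

3011500 Ω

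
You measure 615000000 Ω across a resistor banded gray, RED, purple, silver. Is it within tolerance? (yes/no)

no

Grey → 8 (first significant figure)
Red → 2 (second significant figure)
Violet → ×10^7 multiplier
Silver → ±10% tolerance
82 × 10000000 = 820000000 Ω
Allowed range: 738000000 Ω to 902000000 Ω.
615000000 Ω lies outside that range.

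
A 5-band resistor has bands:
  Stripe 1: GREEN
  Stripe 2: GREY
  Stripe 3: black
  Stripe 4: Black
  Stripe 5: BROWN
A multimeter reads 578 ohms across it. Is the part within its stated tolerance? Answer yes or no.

yes

Green → 5 (first significant figure)
Grey → 8 (second significant figure)
Black → 0 (third significant figure)
Black → ×1 multiplier
Brown → ±1% tolerance
580 × 1 = 580 Ω
Allowed range: 574.2 Ω to 585.8 Ω.
578 ohms lies inside that range.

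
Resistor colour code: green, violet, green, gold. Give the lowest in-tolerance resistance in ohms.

Green → 5 (first significant figure)
Violet → 7 (second significant figure)
Green → ×10^5 multiplier
Gold → ±5% tolerance
57 × 100000 = 5700000 Ω
Lowest = 5700000 × (1 − 5/100) = 5415000 Ω.

5415000 Ω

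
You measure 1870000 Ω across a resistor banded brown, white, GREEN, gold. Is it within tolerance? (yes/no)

yes

Brown → 1 (first significant figure)
White → 9 (second significant figure)
Green → ×10^5 multiplier
Gold → ±5% tolerance
19 × 100000 = 1900000 Ω
Allowed range: 1805000 Ω to 1995000 Ω.
1870000 Ω lies inside that range.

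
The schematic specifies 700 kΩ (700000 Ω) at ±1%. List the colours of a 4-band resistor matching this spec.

violet, black, yellow, brown

700000 Ω = 70 × 10^4.
7 → violet
0 → black
Multiplier 10^4 → yellow.
±1% tolerance → brown.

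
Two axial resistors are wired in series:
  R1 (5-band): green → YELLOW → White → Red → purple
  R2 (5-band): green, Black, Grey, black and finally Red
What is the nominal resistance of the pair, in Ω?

R1: green, yellow, white → 549; red ×10^2 → 54900 Ω.
R2: green, black, grey → 508; black ×1 → 508 Ω.
Series: 54900 + 508 = 55408 Ω.

55408 Ω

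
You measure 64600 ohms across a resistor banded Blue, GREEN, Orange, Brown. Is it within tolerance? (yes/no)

yes

Blue → 6 (first significant figure)
Green → 5 (second significant figure)
Orange → ×10^3 multiplier
Brown → ±1% tolerance
65 × 1000 = 65000 Ω
Allowed range: 64350 Ω to 65650 Ω.
64600 ohms lies inside that range.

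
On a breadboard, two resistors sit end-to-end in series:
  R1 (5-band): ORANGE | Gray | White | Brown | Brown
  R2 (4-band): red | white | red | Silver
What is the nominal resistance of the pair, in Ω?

R1: orange, grey, white → 389; brown ×10 → 3890 Ω.
R2: red, white → 29; red ×10^2 → 2900 Ω.
Series: 3890 + 2900 = 6790 Ω.

6790 Ω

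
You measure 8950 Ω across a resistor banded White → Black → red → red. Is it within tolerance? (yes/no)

White → 9 (first significant figure)
Black → 0 (second significant figure)
Red → ×10^2 multiplier
Red → ±2% tolerance
90 × 100 = 9000 Ω
Allowed range: 8820 Ω to 9180 Ω.
8950 Ω lies inside that range.

yes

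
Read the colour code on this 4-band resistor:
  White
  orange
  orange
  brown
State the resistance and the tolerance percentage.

93000 Ω ±1%

White → 9 (first significant figure)
Orange → 3 (second significant figure)
Orange → ×10^3 multiplier
Brown → ±1% tolerance
93 × 1000 = 93000 Ω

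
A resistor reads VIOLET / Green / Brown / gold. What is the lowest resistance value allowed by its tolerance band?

712.5 Ω

Violet → 7 (first significant figure)
Green → 5 (second significant figure)
Brown → ×10 multiplier
Gold → ±5% tolerance
75 × 10 = 750 Ω
Lowest = 750 × (1 − 5/100) = 712.5 Ω.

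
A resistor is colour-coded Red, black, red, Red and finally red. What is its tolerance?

±2%

The last band, red, is the tolerance band.
Red corresponds to ±2%.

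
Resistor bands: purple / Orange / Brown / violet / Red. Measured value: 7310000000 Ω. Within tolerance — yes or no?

yes

Violet → 7 (first significant figure)
Orange → 3 (second significant figure)
Brown → 1 (third significant figure)
Violet → ×10^7 multiplier
Red → ±2% tolerance
731 × 10000000 = 7310000000 Ω
Allowed range: 7163800000 Ω to 7456200000 Ω.
7310000000 Ω lies inside that range.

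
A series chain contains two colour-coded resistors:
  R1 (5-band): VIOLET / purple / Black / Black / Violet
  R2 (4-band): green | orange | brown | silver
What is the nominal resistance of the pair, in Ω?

1300 Ω

R1: violet, violet, black → 770; black ×1 → 770 Ω.
R2: green, orange → 53; brown ×10 → 530 Ω.
Series: 770 + 530 = 1300 Ω.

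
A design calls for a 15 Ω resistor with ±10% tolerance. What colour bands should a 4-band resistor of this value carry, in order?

brown, green, black, silver

15 Ω = 15 × 10^0.
1 → brown
5 → green
Multiplier 10^0 → black.
±10% tolerance → silver.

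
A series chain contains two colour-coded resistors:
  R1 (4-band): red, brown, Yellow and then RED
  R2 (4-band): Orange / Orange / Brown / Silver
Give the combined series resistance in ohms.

R1: red, brown → 21; yellow ×10^4 → 210000 Ω.
R2: orange, orange → 33; brown ×10 → 330 Ω.
Series: 210000 + 330 = 210330 Ω.

210330 Ω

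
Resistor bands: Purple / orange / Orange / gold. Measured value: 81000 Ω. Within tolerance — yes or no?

no

Violet → 7 (first significant figure)
Orange → 3 (second significant figure)
Orange → ×10^3 multiplier
Gold → ±5% tolerance
73 × 1000 = 73000 Ω
Allowed range: 69350 Ω to 76650 Ω.
81000 Ω lies outside that range.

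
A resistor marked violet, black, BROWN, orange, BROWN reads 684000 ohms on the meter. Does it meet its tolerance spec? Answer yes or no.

no

Violet → 7 (first significant figure)
Black → 0 (second significant figure)
Brown → 1 (third significant figure)
Orange → ×10^3 multiplier
Brown → ±1% tolerance
701 × 1000 = 701000 Ω
Allowed range: 693990 Ω to 708010 Ω.
684000 ohms lies outside that range.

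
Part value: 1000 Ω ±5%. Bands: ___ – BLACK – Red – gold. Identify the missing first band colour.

1000 Ω = 10 × 10^2.
The first band gives digit 1 of the significand, and 1 is brown.

brown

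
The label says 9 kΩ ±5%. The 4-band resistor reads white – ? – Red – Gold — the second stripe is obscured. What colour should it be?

black

9000 Ω = 90 × 10^2.
The second band gives digit 0 of the significand, and 0 is black.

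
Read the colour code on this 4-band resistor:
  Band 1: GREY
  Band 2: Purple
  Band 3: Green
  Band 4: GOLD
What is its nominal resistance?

8700000 Ω

Grey → 8 (first significant figure)
Violet → 7 (second significant figure)
Green → ×10^5 multiplier
87 × 100000 = 8700000 Ω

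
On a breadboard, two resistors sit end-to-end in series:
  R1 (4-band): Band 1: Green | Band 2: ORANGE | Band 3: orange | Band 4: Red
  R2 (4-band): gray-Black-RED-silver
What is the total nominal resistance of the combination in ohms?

61000 Ω

R1: green, orange → 53; orange ×10^3 → 53000 Ω.
R2: grey, black → 80; red ×10^2 → 8000 Ω.
Series: 53000 + 8000 = 61000 Ω.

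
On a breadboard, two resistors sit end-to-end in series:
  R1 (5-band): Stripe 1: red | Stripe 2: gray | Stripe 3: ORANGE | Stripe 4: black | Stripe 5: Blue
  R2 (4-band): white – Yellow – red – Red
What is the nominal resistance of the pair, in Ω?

R1: red, grey, orange → 283; black ×1 → 283 Ω.
R2: white, yellow → 94; red ×10^2 → 9400 Ω.
Series: 283 + 9400 = 9683 Ω.

9683 Ω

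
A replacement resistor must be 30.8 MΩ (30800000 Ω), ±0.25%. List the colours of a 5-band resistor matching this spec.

30800000 Ω = 308 × 10^5.
3 → orange
0 → black
8 → grey
Multiplier 10^5 → green.
±0.25% tolerance → blue.

orange, black, grey, green, blue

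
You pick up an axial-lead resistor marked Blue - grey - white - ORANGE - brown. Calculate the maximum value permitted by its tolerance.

Blue → 6 (first significant figure)
Grey → 8 (second significant figure)
White → 9 (third significant figure)
Orange → ×10^3 multiplier
Brown → ±1% tolerance
689 × 1000 = 689000 Ω
Maximum = 689000 × (1 + 1/100) = 695890 Ω.

695890 Ω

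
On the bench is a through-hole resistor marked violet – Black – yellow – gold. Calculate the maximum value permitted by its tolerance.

Violet → 7 (first significant figure)
Black → 0 (second significant figure)
Yellow → ×10^4 multiplier
Gold → ±5% tolerance
70 × 10000 = 700000 Ω
Maximum = 700000 × (1 + 5/100) = 735000 Ω.

735000 Ω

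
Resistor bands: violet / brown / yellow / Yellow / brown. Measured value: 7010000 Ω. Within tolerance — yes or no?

Violet → 7 (first significant figure)
Brown → 1 (second significant figure)
Yellow → 4 (third significant figure)
Yellow → ×10^4 multiplier
Brown → ±1% tolerance
714 × 10000 = 7140000 Ω
Allowed range: 7068600 Ω to 7211400 Ω.
7010000 Ω lies outside that range.

no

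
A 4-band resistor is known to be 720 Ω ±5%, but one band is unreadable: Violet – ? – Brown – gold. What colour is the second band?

720 Ω = 72 × 10^1.
The second band gives digit 2 of the significand, and 2 is red.

red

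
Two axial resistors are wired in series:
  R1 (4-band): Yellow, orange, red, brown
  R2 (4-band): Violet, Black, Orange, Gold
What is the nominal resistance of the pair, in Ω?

R1: yellow, orange → 43; red ×10^2 → 4300 Ω.
R2: violet, black → 70; orange ×10^3 → 70000 Ω.
Series: 4300 + 70000 = 74300 Ω.

74300 Ω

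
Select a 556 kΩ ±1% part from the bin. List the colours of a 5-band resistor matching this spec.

556000 Ω = 556 × 10^3.
5 → green
5 → green
6 → blue
Multiplier 10^3 → orange.
±1% tolerance → brown.

green, green, blue, orange, brown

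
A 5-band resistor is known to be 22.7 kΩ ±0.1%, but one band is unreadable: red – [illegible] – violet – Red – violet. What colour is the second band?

22700 Ω = 227 × 10^2.
The second band gives digit 2 of the significand, and 2 is red.

red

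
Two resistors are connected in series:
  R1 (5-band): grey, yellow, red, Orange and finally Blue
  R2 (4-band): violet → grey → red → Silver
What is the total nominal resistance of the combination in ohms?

849800 Ω

R1: grey, yellow, red → 842; orange ×10^3 → 842000 Ω.
R2: violet, grey → 78; red ×10^2 → 7800 Ω.
Series: 842000 + 7800 = 849800 Ω.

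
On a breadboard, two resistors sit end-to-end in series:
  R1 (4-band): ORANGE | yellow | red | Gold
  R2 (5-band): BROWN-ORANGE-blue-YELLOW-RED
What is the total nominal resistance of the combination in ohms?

1363400 Ω

R1: orange, yellow → 34; red ×10^2 → 3400 Ω.
R2: brown, orange, blue → 136; yellow ×10^4 → 1360000 Ω.
Series: 3400 + 1360000 = 1363400 Ω.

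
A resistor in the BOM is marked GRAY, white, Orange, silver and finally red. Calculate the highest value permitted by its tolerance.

Grey → 8 (first significant figure)
White → 9 (second significant figure)
Orange → 3 (third significant figure)
Silver → ×0.01 multiplier
Red → ±2% tolerance
893 × 0.01 = 8.93 Ω
Highest = 8.93 × (1 + 2/100) = 9.1086 Ω.

9.1086 Ω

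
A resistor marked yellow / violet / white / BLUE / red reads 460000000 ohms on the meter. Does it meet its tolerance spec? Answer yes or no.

no

Yellow → 4 (first significant figure)
Violet → 7 (second significant figure)
White → 9 (third significant figure)
Blue → ×10^6 multiplier
Red → ±2% tolerance
479 × 1000000 = 479000000 Ω
Allowed range: 469420000 Ω to 488580000 Ω.
460000000 ohms lies outside that range.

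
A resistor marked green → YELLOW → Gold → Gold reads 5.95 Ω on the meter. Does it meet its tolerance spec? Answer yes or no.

Green → 5 (first significant figure)
Yellow → 4 (second significant figure)
Gold → ×0.1 multiplier
Gold → ±5% tolerance
54 × 0.1 = 5.4 Ω
Allowed range: 5.13 Ω to 5.67 Ω.
5.95 Ω lies outside that range.

no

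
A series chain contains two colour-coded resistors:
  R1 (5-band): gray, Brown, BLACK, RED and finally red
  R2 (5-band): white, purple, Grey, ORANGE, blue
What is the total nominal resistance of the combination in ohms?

R1: grey, brown, black → 810; red ×10^2 → 81000 Ω.
R2: white, violet, grey → 978; orange ×10^3 → 978000 Ω.
Series: 81000 + 978000 = 1059000 Ω.

1059000 Ω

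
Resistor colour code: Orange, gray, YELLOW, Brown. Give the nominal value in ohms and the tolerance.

Orange → 3 (first significant figure)
Grey → 8 (second significant figure)
Yellow → ×10^4 multiplier
Brown → ±1% tolerance
38 × 10000 = 380000 Ω

380000 Ω ±1%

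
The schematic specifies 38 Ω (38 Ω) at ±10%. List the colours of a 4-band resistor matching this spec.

orange, grey, black, silver

38 Ω = 38 × 10^0.
3 → orange
8 → grey
Multiplier 10^0 → black.
±10% tolerance → silver.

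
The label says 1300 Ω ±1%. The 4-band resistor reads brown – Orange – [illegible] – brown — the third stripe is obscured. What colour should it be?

1300 Ω = 13 × 10^2.
The third band is the multiplier, 10^2, which is red.

red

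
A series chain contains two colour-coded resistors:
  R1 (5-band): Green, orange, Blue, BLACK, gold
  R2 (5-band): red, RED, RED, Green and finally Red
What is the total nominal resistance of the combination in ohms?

22200536 Ω

R1: green, orange, blue → 536; black ×1 → 536 Ω.
R2: red, red, red → 222; green ×10^5 → 22200000 Ω.
Series: 536 + 22200000 = 22200536 Ω.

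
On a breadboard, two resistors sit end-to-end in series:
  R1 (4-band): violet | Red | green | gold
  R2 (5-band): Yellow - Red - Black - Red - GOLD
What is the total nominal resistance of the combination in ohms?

R1: violet, red → 72; green ×10^5 → 7200000 Ω.
R2: yellow, red, black → 420; red ×10^2 → 42000 Ω.
Series: 7200000 + 42000 = 7242000 Ω.

7242000 Ω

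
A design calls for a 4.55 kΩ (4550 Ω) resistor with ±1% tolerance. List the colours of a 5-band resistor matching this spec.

4550 Ω = 455 × 10^1.
4 → yellow
5 → green
5 → green
Multiplier 10^1 → brown.
±1% tolerance → brown.

yellow, green, green, brown, brown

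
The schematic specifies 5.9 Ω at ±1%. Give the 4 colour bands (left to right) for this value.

green, white, gold, brown

5.9 Ω = 59 × 10^-1.
5 → green
9 → white
Multiplier 10^-1 → gold.
±1% tolerance → brown.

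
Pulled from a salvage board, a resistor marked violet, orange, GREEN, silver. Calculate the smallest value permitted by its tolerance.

Violet → 7 (first significant figure)
Orange → 3 (second significant figure)
Green → ×10^5 multiplier
Silver → ±10% tolerance
73 × 100000 = 7300000 Ω
Smallest = 7300000 × (1 − 10/100) = 6570000 Ω.

6570000 Ω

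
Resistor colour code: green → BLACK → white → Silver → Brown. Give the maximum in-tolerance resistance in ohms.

5.1409 Ω

Green → 5 (first significant figure)
Black → 0 (second significant figure)
White → 9 (third significant figure)
Silver → ×0.01 multiplier
Brown → ±1% tolerance
509 × 0.01 = 5.09 Ω
Maximum = 5.09 × (1 + 1/100) = 5.1409 Ω.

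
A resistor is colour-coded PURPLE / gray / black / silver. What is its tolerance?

±10%

The last band, silver, is the tolerance band.
Silver corresponds to ±10%.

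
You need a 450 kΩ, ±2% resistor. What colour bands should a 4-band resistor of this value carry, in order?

450000 Ω = 45 × 10^4.
4 → yellow
5 → green
Multiplier 10^4 → yellow.
±2% tolerance → red.

yellow, green, yellow, red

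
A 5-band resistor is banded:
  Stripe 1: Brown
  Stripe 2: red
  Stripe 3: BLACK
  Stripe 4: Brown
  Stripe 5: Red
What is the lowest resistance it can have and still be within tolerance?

Brown → 1 (first significant figure)
Red → 2 (second significant figure)
Black → 0 (third significant figure)
Brown → ×10 multiplier
Red → ±2% tolerance
120 × 10 = 1200 Ω
Lowest = 1200 × (1 − 2/100) = 1176 Ω.

1176 Ω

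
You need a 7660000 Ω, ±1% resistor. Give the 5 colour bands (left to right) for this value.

7660000 Ω = 766 × 10^4.
7 → violet
6 → blue
6 → blue
Multiplier 10^4 → yellow.
±1% tolerance → brown.

violet, blue, blue, yellow, brown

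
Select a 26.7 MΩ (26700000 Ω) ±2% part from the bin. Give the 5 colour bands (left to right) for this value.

red, blue, violet, green, red

26700000 Ω = 267 × 10^5.
2 → red
6 → blue
7 → violet
Multiplier 10^5 → green.
±2% tolerance → red.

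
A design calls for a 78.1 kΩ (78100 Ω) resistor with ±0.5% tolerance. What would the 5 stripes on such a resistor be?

violet, grey, brown, red, green

78100 Ω = 781 × 10^2.
7 → violet
8 → grey
1 → brown
Multiplier 10^2 → red.
±0.5% tolerance → green.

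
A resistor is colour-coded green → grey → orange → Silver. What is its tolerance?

The last band, silver, is the tolerance band.
Silver corresponds to ±10%.

±10%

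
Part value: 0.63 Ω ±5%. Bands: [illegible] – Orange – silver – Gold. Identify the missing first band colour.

blue

0.63 Ω = 63 × 10^-2.
The first band gives digit 6 of the significand, and 6 is blue.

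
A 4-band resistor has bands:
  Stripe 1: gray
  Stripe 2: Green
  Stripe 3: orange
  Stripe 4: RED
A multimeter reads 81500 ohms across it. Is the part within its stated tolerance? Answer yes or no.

no

Grey → 8 (first significant figure)
Green → 5 (second significant figure)
Orange → ×10^3 multiplier
Red → ±2% tolerance
85 × 1000 = 85000 Ω
Allowed range: 83300 Ω to 86700 Ω.
81500 ohms lies outside that range.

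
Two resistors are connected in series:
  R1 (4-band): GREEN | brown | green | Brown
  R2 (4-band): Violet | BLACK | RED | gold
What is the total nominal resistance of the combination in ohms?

R1: green, brown → 51; green ×10^5 → 5100000 Ω.
R2: violet, black → 70; red ×10^2 → 7000 Ω.
Series: 5100000 + 7000 = 5107000 Ω.

5107000 Ω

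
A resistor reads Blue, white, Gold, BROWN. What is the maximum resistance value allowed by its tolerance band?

6.969 Ω

Blue → 6 (first significant figure)
White → 9 (second significant figure)
Gold → ×0.1 multiplier
Brown → ±1% tolerance
69 × 0.1 = 6.9 Ω
Maximum = 6.9 × (1 + 1/100) = 6.969 Ω.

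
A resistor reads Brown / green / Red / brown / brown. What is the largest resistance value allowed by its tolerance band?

Brown → 1 (first significant figure)
Green → 5 (second significant figure)
Red → 2 (third significant figure)
Brown → ×10 multiplier
Brown → ±1% tolerance
152 × 10 = 1520 Ω
Largest = 1520 × (1 + 1/100) = 1535.2 Ω.

1535.2 Ω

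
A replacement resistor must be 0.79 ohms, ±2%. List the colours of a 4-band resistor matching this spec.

0.79 Ω = 79 × 10^-2.
7 → violet
9 → white
Multiplier 10^-2 → silver.
±2% tolerance → red.

violet, white, silver, red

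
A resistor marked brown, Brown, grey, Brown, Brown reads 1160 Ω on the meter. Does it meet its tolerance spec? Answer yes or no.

no

Brown → 1 (first significant figure)
Brown → 1 (second significant figure)
Grey → 8 (third significant figure)
Brown → ×10 multiplier
Brown → ±1% tolerance
118 × 10 = 1180 Ω
Allowed range: 1168.2 Ω to 1191.8 Ω.
1160 Ω lies outside that range.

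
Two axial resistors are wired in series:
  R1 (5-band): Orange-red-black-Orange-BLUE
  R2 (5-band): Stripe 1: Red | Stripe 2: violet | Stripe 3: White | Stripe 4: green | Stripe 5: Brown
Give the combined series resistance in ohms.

R1: orange, red, black → 320; orange ×10^3 → 320000 Ω.
R2: red, violet, white → 279; green ×10^5 → 27900000 Ω.
Series: 320000 + 27900000 = 28220000 Ω.

28220000 Ω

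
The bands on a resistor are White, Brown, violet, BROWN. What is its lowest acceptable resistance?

White → 9 (first significant figure)
Brown → 1 (second significant figure)
Violet → ×10^7 multiplier
Brown → ±1% tolerance
91 × 10000000 = 910000000 Ω
Lowest = 910000000 × (1 − 1/100) = 900900000 Ω.

900900000 Ω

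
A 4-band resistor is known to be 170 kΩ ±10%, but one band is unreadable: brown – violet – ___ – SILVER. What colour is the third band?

170000 Ω = 17 × 10^4.
The third band is the multiplier, 10^4, which is yellow.

yellow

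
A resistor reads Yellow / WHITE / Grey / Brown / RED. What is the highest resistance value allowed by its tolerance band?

5079.6 Ω

Yellow → 4 (first significant figure)
White → 9 (second significant figure)
Grey → 8 (third significant figure)
Brown → ×10 multiplier
Red → ±2% tolerance
498 × 10 = 4980 Ω
Highest = 4980 × (1 + 2/100) = 5079.6 Ω.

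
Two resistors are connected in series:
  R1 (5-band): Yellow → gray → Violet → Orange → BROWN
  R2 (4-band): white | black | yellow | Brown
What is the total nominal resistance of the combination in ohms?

1387000 Ω

R1: yellow, grey, violet → 487; orange ×10^3 → 487000 Ω.
R2: white, black → 90; yellow ×10^4 → 900000 Ω.
Series: 487000 + 900000 = 1387000 Ω.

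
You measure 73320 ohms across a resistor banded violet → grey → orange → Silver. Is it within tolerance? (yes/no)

Violet → 7 (first significant figure)
Grey → 8 (second significant figure)
Orange → ×10^3 multiplier
Silver → ±10% tolerance
78 × 1000 = 78000 Ω
Allowed range: 70200 Ω to 85800 Ω.
73320 ohms lies inside that range.

yes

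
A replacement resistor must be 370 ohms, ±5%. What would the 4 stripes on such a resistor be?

370 Ω = 37 × 10^1.
3 → orange
7 → violet
Multiplier 10^1 → brown.
±5% tolerance → gold.

orange, violet, brown, gold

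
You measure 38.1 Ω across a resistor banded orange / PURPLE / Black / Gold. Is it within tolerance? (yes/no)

Orange → 3 (first significant figure)
Violet → 7 (second significant figure)
Black → ×1 multiplier
Gold → ±5% tolerance
37 × 1 = 37 Ω
Allowed range: 35.15 Ω to 38.85 Ω.
38.1 Ω lies inside that range.

yes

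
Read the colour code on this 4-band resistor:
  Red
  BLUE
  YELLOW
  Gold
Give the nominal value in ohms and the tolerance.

260000 Ω ±5%

Red → 2 (first significant figure)
Blue → 6 (second significant figure)
Yellow → ×10^4 multiplier
Gold → ±5% tolerance
26 × 10000 = 260000 Ω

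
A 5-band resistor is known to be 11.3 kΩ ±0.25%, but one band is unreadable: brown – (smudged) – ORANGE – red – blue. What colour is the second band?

11300 Ω = 113 × 10^2.
The second band gives digit 1 of the significand, and 1 is brown.

brown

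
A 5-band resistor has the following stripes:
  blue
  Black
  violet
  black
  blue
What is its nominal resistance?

607 Ω

Blue → 6 (first significant figure)
Black → 0 (second significant figure)
Violet → 7 (third significant figure)
Black → ×1 multiplier
607 × 1 = 607 Ω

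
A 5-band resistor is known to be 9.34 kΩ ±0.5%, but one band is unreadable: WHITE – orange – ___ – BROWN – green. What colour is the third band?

9340 Ω = 934 × 10^1.
The third band gives digit 4 of the significand, and 4 is yellow.

yellow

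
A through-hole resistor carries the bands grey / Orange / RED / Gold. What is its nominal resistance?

8300 Ω

Grey → 8 (first significant figure)
Orange → 3 (second significant figure)
Red → ×10^2 multiplier
83 × 100 = 8300 Ω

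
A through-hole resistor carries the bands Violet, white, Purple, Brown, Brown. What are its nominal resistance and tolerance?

7970 Ω ±1%

Violet → 7 (first significant figure)
White → 9 (second significant figure)
Violet → 7 (third significant figure)
Brown → ×10 multiplier
Brown → ±1% tolerance
797 × 10 = 7970 Ω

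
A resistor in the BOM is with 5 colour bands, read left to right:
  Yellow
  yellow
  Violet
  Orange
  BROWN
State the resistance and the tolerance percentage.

Yellow → 4 (first significant figure)
Yellow → 4 (second significant figure)
Violet → 7 (third significant figure)
Orange → ×10^3 multiplier
Brown → ±1% tolerance
447 × 1000 = 447000 Ω

447000 Ω ±1%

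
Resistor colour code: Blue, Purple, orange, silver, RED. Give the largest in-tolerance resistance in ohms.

Blue → 6 (first significant figure)
Violet → 7 (second significant figure)
Orange → 3 (third significant figure)
Silver → ×0.01 multiplier
Red → ±2% tolerance
673 × 0.01 = 6.73 Ω
Largest = 6.73 × (1 + 2/100) = 6.8646 Ω.

6.8646 Ω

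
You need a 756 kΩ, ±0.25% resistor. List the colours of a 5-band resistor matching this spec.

violet, green, blue, orange, blue

756000 Ω = 756 × 10^3.
7 → violet
5 → green
6 → blue
Multiplier 10^3 → orange.
±0.25% tolerance → blue.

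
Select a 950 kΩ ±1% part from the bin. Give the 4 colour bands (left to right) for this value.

white, green, yellow, brown

950000 Ω = 95 × 10^4.
9 → white
5 → green
Multiplier 10^4 → yellow.
±1% tolerance → brown.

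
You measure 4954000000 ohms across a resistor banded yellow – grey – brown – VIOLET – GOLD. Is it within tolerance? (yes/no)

yes

Yellow → 4 (first significant figure)
Grey → 8 (second significant figure)
Brown → 1 (third significant figure)
Violet → ×10^7 multiplier
Gold → ±5% tolerance
481 × 10000000 = 4810000000 Ω
Allowed range: 4569500000 Ω to 5050500000 Ω.
4954000000 ohms lies inside that range.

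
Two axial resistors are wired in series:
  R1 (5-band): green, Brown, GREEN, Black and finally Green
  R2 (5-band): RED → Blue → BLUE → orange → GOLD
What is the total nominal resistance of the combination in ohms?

266515 Ω

R1: green, brown, green → 515; black ×1 → 515 Ω.
R2: red, blue, blue → 266; orange ×10^3 → 266000 Ω.
Series: 515 + 266000 = 266515 Ω.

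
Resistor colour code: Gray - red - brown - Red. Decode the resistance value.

820 Ω

Grey → 8 (first significant figure)
Red → 2 (second significant figure)
Brown → ×10 multiplier
82 × 10 = 820 Ω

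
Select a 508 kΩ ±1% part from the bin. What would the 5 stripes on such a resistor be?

508000 Ω = 508 × 10^3.
5 → green
0 → black
8 → grey
Multiplier 10^3 → orange.
±1% tolerance → brown.

green, black, grey, orange, brown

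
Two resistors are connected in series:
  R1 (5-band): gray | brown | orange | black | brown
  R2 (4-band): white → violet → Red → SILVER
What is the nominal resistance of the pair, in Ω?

R1: grey, brown, orange → 813; black ×1 → 813 Ω.
R2: white, violet → 97; red ×10^2 → 9700 Ω.
Series: 813 + 9700 = 10513 Ω.

10513 Ω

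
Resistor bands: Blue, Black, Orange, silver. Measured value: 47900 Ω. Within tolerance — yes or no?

Blue → 6 (first significant figure)
Black → 0 (second significant figure)
Orange → ×10^3 multiplier
Silver → ±10% tolerance
60 × 1000 = 60000 Ω
Allowed range: 54000 Ω to 66000 Ω.
47900 Ω lies outside that range.

no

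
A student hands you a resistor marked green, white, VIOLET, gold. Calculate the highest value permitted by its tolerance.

Green → 5 (first significant figure)
White → 9 (second significant figure)
Violet → ×10^7 multiplier
Gold → ±5% tolerance
59 × 10000000 = 590000000 Ω
Highest = 590000000 × (1 + 5/100) = 619500000 Ω.

619500000 Ω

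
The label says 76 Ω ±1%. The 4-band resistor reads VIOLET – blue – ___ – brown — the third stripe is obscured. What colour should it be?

76 Ω = 76 × 10^0.
The third band is the multiplier, 10^0, which is black.

black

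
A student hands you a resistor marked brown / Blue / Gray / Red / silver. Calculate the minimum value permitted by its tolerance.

Brown → 1 (first significant figure)
Blue → 6 (second significant figure)
Grey → 8 (third significant figure)
Red → ×10^2 multiplier
Silver → ±10% tolerance
168 × 100 = 16800 Ω
Minimum = 16800 × (1 − 10/100) = 15120 Ω.

15120 Ω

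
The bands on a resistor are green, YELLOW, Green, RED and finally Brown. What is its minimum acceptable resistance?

Green → 5 (first significant figure)
Yellow → 4 (second significant figure)
Green → 5 (third significant figure)
Red → ×10^2 multiplier
Brown → ±1% tolerance
545 × 100 = 54500 Ω
Minimum = 54500 × (1 − 1/100) = 53955 Ω.

53955 Ω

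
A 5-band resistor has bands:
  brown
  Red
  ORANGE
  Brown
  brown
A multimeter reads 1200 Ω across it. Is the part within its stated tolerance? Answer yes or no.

no

Brown → 1 (first significant figure)
Red → 2 (second significant figure)
Orange → 3 (third significant figure)
Brown → ×10 multiplier
Brown → ±1% tolerance
123 × 10 = 1230 Ω
Allowed range: 1217.7 Ω to 1242.3 Ω.
1200 Ω lies outside that range.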